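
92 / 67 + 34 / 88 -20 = -53773/2948 = -18.24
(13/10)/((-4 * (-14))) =13/560 = 0.02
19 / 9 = 2.11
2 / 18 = 1/9 = 0.11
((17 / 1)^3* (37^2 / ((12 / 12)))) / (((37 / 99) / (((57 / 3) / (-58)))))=-341930061/58 = -5895345.88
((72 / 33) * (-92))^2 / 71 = 4875264/8591 = 567.49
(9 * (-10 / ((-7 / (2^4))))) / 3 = 480/7 = 68.57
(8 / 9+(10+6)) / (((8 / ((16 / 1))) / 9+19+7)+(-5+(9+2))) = 304/577 = 0.53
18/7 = 2.57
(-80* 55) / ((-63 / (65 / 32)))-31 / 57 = 141.32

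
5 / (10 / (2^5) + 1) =80/21 = 3.81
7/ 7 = 1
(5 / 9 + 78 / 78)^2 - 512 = -41276/81 = -509.58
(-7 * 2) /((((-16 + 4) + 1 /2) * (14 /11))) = 22/23 = 0.96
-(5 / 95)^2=-1/361 = 0.00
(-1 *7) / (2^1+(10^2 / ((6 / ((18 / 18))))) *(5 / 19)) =-57/52 = -1.10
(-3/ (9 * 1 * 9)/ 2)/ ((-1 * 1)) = 1/54 = 0.02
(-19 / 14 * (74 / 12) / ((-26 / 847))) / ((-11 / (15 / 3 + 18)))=-177859/312 = -570.06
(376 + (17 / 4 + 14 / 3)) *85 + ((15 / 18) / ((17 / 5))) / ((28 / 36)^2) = 327052345/9996 = 32718.32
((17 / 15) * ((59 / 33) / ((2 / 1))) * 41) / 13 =41123/12870 = 3.20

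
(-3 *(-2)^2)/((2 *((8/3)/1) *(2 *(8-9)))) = 1.12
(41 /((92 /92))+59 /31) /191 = 1330/5921 = 0.22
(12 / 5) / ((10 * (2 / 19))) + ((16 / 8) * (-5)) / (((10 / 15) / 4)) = -1443/25 = -57.72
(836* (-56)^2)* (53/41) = 138949888/41 = 3389021.66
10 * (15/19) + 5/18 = 2795/342 = 8.17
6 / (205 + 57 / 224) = 1344/45977 = 0.03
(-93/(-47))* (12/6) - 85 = -3809/47 = -81.04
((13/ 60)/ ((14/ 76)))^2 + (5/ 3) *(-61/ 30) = -88441/44100 = -2.01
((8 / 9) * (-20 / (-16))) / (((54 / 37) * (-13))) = -185/3159 = -0.06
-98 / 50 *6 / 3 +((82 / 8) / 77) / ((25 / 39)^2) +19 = 2965261/192500 = 15.40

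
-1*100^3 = -1000000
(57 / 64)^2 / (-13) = -3249/53248 = -0.06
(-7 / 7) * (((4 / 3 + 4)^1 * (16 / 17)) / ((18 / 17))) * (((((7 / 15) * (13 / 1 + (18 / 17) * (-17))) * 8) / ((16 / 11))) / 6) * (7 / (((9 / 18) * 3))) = 34496/729 = 47.32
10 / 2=5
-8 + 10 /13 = -7.23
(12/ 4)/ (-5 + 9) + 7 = 31/4 = 7.75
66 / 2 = 33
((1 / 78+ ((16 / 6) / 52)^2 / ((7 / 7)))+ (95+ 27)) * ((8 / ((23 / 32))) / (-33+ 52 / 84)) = -41571152/991185 = -41.94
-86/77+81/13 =5119/1001 = 5.11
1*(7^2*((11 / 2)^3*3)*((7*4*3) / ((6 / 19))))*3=19516785.75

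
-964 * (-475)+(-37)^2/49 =22438469/49 = 457927.94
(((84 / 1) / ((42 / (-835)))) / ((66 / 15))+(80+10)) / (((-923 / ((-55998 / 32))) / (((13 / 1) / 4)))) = -89176815/49984 = -1784.11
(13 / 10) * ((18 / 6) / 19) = 39/190 = 0.21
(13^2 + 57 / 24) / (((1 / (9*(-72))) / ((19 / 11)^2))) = -40089411/121 = -331317.45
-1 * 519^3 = -139798359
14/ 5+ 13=79/5 = 15.80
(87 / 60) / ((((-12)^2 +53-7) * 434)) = 29/1649200 = 0.00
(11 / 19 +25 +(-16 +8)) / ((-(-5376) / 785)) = 131095/51072 = 2.57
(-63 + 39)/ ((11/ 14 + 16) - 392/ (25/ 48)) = 8400/257549 = 0.03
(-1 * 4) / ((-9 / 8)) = 32/9 = 3.56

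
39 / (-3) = -13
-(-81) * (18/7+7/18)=3357/14 = 239.79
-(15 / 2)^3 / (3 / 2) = -1125/4 = -281.25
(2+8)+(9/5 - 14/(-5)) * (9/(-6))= 31/10 = 3.10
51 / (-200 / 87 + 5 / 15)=-493/19 = -25.95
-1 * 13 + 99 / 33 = -10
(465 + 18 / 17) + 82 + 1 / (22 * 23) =4714419/8602 = 548.06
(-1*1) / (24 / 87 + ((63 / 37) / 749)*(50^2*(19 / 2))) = -114811/6230422 = -0.02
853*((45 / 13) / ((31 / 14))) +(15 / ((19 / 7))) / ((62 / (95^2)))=1723155/806 = 2137.91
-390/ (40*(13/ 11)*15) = -11/20 = -0.55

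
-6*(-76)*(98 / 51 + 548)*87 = 370880304/17 = 21816488.47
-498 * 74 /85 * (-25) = 184260/17 = 10838.82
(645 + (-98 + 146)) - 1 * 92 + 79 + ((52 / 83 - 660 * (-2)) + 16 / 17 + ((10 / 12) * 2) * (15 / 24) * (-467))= 51307663/33864 = 1515.11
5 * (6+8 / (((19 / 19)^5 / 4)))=190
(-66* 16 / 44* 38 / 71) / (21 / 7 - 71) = 228/1207 = 0.19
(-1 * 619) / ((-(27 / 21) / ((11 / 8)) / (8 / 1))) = 47663/9 = 5295.89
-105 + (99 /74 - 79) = -13517/74 = -182.66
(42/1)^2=1764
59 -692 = -633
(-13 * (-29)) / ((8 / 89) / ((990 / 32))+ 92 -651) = -16608735/24626617 = -0.67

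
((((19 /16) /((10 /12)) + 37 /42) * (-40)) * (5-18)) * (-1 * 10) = -251810/21 = -11990.95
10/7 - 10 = -60/7 = -8.57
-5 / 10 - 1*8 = -17/2 = -8.50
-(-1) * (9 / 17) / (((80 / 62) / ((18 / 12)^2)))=2511/2720 = 0.92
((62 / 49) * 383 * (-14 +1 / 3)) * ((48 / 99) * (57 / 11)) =-295970144/17787 = -16639.69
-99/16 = -6.19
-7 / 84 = -1/12 = -0.08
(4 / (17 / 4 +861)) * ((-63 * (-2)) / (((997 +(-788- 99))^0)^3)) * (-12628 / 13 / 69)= -8486016/1034839 = -8.20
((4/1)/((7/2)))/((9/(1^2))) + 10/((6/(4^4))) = 26888/63 = 426.79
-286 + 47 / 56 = -15969/56 = -285.16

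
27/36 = 3/4 = 0.75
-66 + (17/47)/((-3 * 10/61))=-66.74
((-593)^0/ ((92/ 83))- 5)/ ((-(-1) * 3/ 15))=-1885/92 = -20.49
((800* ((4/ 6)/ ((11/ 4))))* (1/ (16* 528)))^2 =625/1185921 = 0.00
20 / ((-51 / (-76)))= 1520/51 = 29.80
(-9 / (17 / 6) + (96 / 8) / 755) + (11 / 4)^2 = 903979/205360 = 4.40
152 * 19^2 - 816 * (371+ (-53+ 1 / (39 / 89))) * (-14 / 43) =78239176/559 = 139962.75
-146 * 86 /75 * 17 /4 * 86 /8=-2294609/300 = -7648.70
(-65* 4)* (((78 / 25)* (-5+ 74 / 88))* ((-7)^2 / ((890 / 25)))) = 4546269/979 = 4643.79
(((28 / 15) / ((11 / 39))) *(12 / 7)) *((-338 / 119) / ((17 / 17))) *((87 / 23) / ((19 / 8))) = -146794752/2860165 = -51.32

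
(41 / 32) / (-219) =-41/7008 = -0.01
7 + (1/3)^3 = 190/27 = 7.04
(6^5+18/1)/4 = 3897/2 = 1948.50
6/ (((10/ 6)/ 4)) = 72/5 = 14.40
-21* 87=-1827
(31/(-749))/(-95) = 31/71155 = 0.00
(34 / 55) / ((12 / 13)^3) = 0.79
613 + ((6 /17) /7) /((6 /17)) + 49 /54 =232111/378 = 614.05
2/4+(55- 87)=-63/2 = -31.50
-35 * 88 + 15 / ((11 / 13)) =-33685/11 = -3062.27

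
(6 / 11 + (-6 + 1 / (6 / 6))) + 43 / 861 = -41716/9471 = -4.40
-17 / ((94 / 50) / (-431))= 183175/47 = 3897.34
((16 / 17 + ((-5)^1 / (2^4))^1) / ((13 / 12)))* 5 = 2565/884 = 2.90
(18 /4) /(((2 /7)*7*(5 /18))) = 81/10 = 8.10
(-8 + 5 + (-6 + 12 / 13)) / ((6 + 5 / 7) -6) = -147/13 = -11.31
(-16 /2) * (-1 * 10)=80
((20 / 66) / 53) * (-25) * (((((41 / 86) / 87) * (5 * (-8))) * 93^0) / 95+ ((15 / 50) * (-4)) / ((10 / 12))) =25629440/124317171 = 0.21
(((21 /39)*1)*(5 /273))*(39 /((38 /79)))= 395/494 = 0.80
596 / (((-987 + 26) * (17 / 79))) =-47084/16337 = -2.88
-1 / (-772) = 1/772 = 0.00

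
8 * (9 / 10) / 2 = 18/5 = 3.60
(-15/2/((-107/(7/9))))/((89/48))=280/9523 = 0.03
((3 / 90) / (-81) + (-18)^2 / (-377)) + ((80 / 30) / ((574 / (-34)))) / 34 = -227290519/262923570 = -0.86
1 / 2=0.50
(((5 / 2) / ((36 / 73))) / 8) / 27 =365/15552 = 0.02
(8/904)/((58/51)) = 51/6554 = 0.01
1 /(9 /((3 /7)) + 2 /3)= 3/65 = 0.05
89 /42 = 2.12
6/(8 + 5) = 6/13 = 0.46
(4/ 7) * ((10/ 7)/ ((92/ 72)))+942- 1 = 941.64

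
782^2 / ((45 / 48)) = 9784384/15 = 652292.27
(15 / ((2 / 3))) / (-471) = -15/314 = -0.05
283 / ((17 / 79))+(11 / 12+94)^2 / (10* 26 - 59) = 9987395/7344 = 1359.94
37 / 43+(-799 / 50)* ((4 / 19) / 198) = 0.84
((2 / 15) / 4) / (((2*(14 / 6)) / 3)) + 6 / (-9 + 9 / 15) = -97/140 = -0.69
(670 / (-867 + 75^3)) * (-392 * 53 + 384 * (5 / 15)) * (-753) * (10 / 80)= 217023385/70168 = 3092.91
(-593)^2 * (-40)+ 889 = -14065071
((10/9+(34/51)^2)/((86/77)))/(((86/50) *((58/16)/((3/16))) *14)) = 1925/643452 = 0.00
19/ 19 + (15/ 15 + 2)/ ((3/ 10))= 11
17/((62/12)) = 102/31 = 3.29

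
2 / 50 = 1/25 = 0.04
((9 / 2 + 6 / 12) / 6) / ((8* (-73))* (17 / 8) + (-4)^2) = -1/1470 = 0.00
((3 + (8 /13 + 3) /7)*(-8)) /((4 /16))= -10240/91 = -112.53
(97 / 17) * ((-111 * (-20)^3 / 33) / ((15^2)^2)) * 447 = 34224704/25245 = 1355.70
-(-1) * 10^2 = 100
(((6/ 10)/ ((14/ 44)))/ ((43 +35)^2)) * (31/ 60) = 341/2129400 = 0.00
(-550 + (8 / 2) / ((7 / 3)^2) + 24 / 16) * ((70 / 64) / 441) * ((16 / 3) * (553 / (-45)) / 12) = 4240799/571536 = 7.42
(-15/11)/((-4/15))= 225/44 = 5.11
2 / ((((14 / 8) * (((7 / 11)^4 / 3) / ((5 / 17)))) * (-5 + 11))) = 292820/285719 = 1.02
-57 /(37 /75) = -4275/37 = -115.54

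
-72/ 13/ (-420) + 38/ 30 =1747/1365 = 1.28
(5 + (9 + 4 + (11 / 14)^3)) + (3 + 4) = 69931/2744 = 25.49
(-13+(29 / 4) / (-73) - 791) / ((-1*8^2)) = 234797/18688 = 12.56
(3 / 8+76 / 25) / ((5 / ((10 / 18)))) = 683/1800 = 0.38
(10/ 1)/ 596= 5/298 = 0.02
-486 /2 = -243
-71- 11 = -82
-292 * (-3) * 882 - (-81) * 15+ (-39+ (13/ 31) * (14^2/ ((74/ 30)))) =887595996/1147 = 773841.32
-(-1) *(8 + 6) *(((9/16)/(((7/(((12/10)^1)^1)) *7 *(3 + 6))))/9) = 1/420 = 0.00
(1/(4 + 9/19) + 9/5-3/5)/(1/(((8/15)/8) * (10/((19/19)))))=0.95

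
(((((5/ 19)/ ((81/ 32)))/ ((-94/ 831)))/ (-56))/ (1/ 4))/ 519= 11080/87595263 = 0.00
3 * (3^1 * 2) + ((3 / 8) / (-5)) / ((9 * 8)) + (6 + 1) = 23999/960 = 25.00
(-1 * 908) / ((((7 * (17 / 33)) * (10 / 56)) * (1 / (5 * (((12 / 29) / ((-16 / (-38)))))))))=-3415896/493 = -6928.80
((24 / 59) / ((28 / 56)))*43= 2064/59 = 34.98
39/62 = 0.63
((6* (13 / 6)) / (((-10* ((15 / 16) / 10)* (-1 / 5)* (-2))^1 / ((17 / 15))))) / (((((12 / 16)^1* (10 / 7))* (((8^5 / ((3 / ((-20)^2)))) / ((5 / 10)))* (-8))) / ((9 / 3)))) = 1547/983040000 = 0.00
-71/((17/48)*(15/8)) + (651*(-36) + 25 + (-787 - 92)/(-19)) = -37906722/1615 = -23471.65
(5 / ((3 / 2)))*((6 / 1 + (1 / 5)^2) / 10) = 151/75 = 2.01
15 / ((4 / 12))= 45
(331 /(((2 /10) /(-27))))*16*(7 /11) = -5004720/11 = -454974.55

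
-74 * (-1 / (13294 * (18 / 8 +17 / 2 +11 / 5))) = 20/46529 = 0.00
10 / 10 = 1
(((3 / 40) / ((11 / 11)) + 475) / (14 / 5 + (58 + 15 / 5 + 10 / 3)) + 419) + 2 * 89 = 4866441/8056 = 604.08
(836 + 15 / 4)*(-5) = -16795/4 = -4198.75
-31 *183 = -5673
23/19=1.21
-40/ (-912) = 5/114 = 0.04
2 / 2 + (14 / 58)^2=890/841 = 1.06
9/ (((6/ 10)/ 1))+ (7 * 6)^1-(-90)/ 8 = 273/4 = 68.25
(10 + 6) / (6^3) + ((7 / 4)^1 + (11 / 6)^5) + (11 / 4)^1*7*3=624299/7776 = 80.29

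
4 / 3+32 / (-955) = 1.30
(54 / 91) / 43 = 54/3913 = 0.01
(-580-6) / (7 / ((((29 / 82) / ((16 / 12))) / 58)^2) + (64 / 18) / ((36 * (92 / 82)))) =-545859/311778514 = 0.00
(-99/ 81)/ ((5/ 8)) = -88/45 = -1.96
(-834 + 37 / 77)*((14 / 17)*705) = -90495210/187 = -483931.60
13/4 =3.25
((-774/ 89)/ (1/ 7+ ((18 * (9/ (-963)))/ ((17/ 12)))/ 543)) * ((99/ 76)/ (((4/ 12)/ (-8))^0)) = -186678513/2350490 = -79.42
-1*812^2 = -659344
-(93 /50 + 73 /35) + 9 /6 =-2.45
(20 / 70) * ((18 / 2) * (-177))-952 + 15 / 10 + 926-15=-6925/14 = -494.64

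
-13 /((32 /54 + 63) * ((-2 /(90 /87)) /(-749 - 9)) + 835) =-3990870/256386443 = -0.02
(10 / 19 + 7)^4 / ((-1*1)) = -418161601/130321 = -3208.70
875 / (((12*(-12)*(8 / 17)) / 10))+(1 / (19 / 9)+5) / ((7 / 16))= -8933411/76608 = -116.61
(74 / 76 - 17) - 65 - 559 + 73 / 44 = -533675/836 = -638.37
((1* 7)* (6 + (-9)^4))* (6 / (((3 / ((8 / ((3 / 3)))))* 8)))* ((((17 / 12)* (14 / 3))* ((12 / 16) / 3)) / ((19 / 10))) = 9117185/114 = 79975.31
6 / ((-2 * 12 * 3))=-1/12 = -0.08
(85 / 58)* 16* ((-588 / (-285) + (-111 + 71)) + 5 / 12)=-1454282/1653 = -879.78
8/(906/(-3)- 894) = -2/299 = -0.01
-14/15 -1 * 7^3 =-5159/15 = -343.93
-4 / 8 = -1/2 = -0.50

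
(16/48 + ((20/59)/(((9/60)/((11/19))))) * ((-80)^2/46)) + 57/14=201889855/1082886 = 186.44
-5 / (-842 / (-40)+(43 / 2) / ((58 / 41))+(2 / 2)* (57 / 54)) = -13050/97363 = -0.13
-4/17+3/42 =-0.16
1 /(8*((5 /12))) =3/10 = 0.30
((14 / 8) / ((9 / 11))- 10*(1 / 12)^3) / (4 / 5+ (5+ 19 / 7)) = 64505/257472 = 0.25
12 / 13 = 0.92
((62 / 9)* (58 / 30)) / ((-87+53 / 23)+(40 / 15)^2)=-20677/120450 = -0.17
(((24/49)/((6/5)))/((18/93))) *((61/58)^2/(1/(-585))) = -1364.60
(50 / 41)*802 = 40100/41 = 978.05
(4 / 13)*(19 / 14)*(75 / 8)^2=106875/2912 = 36.70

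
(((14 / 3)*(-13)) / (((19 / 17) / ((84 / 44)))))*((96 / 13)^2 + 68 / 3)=-3431960/429 = -7999.91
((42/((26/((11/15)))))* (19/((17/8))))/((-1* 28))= -0.38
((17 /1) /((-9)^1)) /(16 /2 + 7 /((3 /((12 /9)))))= -17/100 = -0.17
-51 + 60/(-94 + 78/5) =-5073/98 = -51.77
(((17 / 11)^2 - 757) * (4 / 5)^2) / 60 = -121744/15125 = -8.05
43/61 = 0.70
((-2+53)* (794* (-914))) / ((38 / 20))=-370115160/19 = -19479745.26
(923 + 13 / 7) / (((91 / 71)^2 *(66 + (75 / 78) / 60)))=8.53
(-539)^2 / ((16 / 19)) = 5519899/16 = 344993.69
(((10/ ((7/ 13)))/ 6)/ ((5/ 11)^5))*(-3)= -2093663/4375 = -478.55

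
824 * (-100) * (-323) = 26615200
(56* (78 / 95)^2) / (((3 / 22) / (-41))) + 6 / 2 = -102411261/9025 = -11347.51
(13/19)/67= 13/1273 = 0.01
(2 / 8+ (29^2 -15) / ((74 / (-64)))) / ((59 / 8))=-211382/2183 = -96.83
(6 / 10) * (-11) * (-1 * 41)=1353/5 = 270.60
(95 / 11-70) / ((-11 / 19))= 105.99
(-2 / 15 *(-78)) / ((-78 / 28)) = -3.73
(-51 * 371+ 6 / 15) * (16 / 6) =-756824/15 = -50454.93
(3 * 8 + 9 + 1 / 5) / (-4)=-83/10 = -8.30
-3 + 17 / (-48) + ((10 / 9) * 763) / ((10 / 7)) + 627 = 175261/144 = 1217.09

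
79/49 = 1.61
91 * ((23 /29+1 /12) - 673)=-21284809/348 = -61163.24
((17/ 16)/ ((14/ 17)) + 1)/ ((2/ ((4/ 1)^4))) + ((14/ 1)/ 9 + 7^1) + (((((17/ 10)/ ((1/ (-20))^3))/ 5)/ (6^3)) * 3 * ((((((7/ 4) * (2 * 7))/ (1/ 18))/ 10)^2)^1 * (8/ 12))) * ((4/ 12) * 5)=-5123935/63 = -81332.30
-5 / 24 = -0.21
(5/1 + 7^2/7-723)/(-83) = 711/83 = 8.57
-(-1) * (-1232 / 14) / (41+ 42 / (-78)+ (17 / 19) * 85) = -21736/28779 = -0.76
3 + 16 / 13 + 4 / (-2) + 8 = 10.23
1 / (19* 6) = 1/114 = 0.01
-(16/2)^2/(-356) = 16/89 = 0.18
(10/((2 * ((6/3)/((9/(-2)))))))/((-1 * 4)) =45/16 = 2.81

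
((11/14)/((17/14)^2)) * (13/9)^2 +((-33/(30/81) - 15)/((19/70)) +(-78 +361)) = -44216696/444771 = -99.41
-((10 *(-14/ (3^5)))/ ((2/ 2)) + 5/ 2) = -935/486 = -1.92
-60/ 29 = -2.07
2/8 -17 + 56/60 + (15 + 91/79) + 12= 58469/4740 = 12.34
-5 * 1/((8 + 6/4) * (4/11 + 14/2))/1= -110/1539 = -0.07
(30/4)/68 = 15/136 = 0.11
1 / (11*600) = 1/6600 = 0.00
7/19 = 0.37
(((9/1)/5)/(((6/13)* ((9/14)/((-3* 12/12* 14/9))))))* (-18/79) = 2548/395 = 6.45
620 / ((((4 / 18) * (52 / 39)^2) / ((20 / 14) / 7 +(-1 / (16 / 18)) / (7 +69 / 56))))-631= -94908007/180712 = -525.19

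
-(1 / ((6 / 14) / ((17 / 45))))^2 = -14161/18225 = -0.78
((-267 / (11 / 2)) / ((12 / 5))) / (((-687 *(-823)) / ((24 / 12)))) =-445/6219411 = 0.00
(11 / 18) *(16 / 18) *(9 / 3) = 44/27 = 1.63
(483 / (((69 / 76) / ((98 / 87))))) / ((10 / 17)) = 443156/435 = 1018.75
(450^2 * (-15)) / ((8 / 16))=-6075000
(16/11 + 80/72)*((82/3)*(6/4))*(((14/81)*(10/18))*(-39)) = -9476740/24057 = -393.93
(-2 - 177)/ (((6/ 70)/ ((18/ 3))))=-12530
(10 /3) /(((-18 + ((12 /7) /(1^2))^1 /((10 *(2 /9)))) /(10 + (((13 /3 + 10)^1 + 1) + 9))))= -36050/5427 = -6.64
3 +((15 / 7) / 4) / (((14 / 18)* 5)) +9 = 2379/196 = 12.14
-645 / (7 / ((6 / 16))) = -1935/56 = -34.55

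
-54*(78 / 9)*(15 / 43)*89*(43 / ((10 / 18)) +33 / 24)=-98434089/86 = -1144582.43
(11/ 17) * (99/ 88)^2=891/1088 = 0.82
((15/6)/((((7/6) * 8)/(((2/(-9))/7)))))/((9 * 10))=-1/10584 = 0.00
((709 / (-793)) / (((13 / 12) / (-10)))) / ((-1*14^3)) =-10635/3535987 = 0.00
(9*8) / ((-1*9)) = -8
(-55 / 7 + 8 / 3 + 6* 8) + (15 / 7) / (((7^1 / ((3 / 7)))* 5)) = 44078/1029 = 42.84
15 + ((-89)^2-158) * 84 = 652107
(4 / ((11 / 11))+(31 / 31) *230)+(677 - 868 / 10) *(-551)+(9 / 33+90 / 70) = -125111387/385 = -324964.64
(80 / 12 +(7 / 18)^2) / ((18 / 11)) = 4.17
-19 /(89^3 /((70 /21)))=-190/2114907 = 0.00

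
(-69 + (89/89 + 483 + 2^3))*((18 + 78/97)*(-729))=-562461408/97 = -5798571.22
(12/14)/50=3/175 = 0.02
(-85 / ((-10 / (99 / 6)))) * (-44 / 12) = -2057/4 = -514.25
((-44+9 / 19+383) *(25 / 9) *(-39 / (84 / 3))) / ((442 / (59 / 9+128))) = -4649375/11628 = -399.84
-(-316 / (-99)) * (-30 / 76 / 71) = 790/44517 = 0.02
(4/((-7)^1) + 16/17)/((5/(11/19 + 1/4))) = 99/1615 = 0.06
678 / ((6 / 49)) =5537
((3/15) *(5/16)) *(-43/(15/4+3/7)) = -301/468 = -0.64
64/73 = 0.88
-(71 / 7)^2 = -5041/49 = -102.88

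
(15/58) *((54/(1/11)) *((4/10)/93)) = 594/899 = 0.66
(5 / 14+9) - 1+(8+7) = 23.36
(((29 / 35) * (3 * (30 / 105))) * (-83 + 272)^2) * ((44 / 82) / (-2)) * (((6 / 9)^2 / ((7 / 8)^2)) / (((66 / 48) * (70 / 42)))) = -86593536/50225 = -1724.11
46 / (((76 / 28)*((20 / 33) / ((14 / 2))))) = 37191/190 = 195.74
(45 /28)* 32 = 360/7 = 51.43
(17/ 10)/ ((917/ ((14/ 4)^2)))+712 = 3730999/5240 = 712.02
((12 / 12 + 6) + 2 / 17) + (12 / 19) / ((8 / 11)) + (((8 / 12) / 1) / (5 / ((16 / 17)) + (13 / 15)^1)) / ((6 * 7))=160718417/20118378 = 7.99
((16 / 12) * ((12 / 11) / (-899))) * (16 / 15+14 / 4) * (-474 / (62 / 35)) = 606088/306559 = 1.98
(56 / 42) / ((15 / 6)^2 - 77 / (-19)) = 304/2349 = 0.13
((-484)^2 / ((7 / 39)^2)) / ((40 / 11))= 489917142/245 = 1999661.80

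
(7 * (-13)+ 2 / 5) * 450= -40770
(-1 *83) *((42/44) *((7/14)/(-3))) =581/44 = 13.20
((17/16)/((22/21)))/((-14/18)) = -459/352 = -1.30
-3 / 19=-0.16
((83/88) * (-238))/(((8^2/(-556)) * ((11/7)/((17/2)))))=163375457/15488 = 10548.52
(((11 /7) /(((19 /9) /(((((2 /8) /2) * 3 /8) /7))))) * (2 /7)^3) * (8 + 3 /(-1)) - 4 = -10217171/2554664 = -4.00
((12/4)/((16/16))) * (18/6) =9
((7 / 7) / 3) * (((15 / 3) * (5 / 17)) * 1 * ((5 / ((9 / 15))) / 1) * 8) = 5000/153 = 32.68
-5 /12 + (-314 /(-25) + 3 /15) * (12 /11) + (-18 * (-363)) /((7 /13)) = 25510957/2100 = 12148.07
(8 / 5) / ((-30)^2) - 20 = -22498/1125 = -20.00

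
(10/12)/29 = 5/174 = 0.03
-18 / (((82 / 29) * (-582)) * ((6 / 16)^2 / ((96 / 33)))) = 29696/131241 = 0.23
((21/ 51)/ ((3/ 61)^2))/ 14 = 3721/306 = 12.16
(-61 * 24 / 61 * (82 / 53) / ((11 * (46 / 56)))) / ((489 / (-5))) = 91840/2185667 = 0.04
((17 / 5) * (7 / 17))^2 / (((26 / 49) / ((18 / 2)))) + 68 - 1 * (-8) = 71009/650 = 109.24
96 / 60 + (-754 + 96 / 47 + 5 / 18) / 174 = -2001973/736020 = -2.72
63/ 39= 21/13 = 1.62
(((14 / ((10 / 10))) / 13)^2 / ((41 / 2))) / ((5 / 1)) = 392/34645 = 0.01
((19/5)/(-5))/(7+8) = -19/375 = -0.05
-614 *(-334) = 205076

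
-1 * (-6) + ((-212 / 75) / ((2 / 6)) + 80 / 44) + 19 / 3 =4679/825 = 5.67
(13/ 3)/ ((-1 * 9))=-13/27 = -0.48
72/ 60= 6/5 = 1.20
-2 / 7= -0.29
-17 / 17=-1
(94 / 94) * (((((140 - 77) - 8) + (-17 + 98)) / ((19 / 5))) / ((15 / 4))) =544/57 = 9.54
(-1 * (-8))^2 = 64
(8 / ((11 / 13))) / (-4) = -2.36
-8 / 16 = -1/2 = -0.50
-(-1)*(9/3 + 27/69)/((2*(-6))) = -13/46 = -0.28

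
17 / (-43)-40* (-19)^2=-620937/43 = -14440.40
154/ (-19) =-154/19 = -8.11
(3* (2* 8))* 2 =96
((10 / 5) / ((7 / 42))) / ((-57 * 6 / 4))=-8/57 = -0.14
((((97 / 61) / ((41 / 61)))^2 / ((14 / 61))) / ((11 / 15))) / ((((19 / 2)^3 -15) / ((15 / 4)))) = 129138525/872275943 = 0.15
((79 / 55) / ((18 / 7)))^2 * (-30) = -305809/32670 = -9.36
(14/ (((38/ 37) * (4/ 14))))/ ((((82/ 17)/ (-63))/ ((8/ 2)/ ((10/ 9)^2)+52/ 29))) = -172813347/55100 = -3136.36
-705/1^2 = -705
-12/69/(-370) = 2/4255 = 0.00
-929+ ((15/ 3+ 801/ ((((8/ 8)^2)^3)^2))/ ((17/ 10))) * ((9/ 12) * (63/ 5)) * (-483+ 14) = -35738116/17 = -2102242.12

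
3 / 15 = 1/5 = 0.20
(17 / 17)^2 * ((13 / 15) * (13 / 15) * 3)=169/75 = 2.25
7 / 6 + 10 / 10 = 13/6 = 2.17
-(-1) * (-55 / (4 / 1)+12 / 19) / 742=-0.02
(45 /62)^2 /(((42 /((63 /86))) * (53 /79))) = 479925/35041904 = 0.01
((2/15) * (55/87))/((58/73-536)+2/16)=-12848/81559107 = 0.00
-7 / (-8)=7/8 = 0.88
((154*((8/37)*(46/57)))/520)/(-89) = -7084/12200565 = 0.00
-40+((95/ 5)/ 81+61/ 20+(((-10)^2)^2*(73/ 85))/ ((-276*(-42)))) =-159509023/4433940 = -35.97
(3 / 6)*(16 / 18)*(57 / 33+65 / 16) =1019/396 = 2.57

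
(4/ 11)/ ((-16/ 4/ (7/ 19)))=-7/209 = -0.03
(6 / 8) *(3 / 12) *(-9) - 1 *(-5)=3.31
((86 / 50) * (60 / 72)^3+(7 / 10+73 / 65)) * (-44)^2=9576182/1755 = 5456.51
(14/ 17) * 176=2464/17 = 144.94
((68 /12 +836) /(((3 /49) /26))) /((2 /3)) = 1608425/3 = 536141.67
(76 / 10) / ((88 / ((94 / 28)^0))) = 0.09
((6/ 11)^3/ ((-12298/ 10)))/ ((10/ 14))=-1512/8184319 = 0.00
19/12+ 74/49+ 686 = 405187/588 = 689.09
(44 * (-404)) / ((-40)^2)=-1111/100 = -11.11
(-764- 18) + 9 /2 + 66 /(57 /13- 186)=-1224357/1574 = -777.86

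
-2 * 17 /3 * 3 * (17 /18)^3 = -83521/2916 = -28.64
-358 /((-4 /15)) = 2685/2 = 1342.50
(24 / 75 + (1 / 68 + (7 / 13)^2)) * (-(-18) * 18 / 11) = 14536341/790075 = 18.40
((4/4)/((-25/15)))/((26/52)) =-6/5 = -1.20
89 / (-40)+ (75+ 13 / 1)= 3431/40 = 85.78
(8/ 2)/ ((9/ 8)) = 32/9 = 3.56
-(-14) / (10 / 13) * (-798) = -72618/5 = -14523.60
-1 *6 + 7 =1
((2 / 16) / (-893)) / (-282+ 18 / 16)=1/2006571 = 0.00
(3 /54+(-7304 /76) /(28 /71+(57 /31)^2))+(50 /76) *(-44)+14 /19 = -429356521/8008614 = -53.61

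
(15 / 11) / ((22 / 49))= 735/242 = 3.04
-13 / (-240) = 13/240 = 0.05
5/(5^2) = 0.20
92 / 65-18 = -1078/65 = -16.58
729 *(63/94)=45927/94 = 488.59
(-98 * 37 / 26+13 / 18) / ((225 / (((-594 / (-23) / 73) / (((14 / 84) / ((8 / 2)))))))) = -5.24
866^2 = 749956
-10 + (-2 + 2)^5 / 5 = -10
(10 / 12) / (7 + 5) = 5/72 = 0.07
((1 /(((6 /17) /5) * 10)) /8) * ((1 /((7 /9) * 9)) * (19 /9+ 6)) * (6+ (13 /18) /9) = 1222385/979776 = 1.25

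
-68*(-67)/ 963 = 4556/963 = 4.73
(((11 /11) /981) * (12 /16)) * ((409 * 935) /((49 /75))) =447.50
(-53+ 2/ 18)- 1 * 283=-3023/9 = -335.89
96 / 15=32/5 = 6.40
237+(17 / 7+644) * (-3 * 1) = -1702.29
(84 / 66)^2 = 196/121 = 1.62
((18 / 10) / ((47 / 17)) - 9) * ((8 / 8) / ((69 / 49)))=-32046/5405 = -5.93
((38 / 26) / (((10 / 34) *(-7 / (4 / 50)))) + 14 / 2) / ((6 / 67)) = 5291593/68250 = 77.53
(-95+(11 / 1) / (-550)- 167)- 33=-14751/50 = -295.02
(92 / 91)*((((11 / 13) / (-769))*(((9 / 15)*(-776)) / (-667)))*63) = -0.05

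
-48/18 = -8/3 = -2.67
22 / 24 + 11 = 143/12 = 11.92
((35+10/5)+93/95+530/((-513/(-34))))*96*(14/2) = 42003584/855 = 49127.00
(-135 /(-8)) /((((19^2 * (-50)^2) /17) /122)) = 27999/722000 = 0.04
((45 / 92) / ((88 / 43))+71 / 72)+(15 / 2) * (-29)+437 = 16082915/72864 = 220.73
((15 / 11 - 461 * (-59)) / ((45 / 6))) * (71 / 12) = 10621742/495 = 21458.06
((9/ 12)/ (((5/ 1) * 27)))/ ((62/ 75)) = 5/744 = 0.01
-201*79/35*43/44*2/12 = -227599/3080 = -73.90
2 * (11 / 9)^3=2662/729 = 3.65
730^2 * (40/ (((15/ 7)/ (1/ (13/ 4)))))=119369600/39 = 3060758.97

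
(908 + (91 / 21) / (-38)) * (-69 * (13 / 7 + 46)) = -797459795/266 = -2997969.15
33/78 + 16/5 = 471/130 = 3.62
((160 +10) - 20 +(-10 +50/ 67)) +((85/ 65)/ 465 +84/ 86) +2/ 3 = 826619029/5805215 = 142.39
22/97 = 0.23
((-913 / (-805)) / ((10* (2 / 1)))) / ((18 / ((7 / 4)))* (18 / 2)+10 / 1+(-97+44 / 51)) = 46563/5283100 = 0.01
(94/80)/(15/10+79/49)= 2303/6100 = 0.38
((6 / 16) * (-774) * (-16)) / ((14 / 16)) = 5307.43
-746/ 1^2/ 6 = -373/3 = -124.33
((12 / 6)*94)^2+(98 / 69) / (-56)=35343.97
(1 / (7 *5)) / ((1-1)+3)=1/105 = 0.01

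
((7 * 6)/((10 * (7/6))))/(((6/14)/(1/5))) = 42/25 = 1.68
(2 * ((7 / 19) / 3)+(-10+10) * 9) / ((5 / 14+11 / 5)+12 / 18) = 980/12863 = 0.08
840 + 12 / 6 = 842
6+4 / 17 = 106/17 = 6.24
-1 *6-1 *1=-7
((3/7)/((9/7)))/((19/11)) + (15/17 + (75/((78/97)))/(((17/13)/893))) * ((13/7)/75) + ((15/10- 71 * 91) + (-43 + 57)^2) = -22704407/4845 = -4686.15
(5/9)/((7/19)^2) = 1805/441 = 4.09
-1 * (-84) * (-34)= -2856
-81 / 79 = -1.03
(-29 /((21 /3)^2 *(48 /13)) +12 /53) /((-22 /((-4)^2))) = -8243/171402 = -0.05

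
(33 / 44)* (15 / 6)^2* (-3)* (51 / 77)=-11475/1232 = -9.31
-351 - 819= -1170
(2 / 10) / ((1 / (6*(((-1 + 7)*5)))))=36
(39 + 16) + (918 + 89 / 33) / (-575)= 44054/825 = 53.40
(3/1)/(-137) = -3/137 = -0.02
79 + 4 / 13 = 1031/13 = 79.31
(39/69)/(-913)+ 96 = 2015891/20999 = 96.00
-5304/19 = -279.16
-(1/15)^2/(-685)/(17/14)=14/2620125 = 0.00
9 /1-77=-68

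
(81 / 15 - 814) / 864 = -4043/4320 = -0.94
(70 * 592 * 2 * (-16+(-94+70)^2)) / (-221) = -46412800/221 = -210012.67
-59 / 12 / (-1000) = 59/12000 = 0.00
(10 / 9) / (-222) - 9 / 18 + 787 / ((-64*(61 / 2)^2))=-30822125/59476464 = -0.52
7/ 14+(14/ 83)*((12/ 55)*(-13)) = 197/9130 = 0.02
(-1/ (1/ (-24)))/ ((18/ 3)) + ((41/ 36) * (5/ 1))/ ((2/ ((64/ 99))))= 5204/891 = 5.84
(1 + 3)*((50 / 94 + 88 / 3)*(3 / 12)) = 4211/141 = 29.87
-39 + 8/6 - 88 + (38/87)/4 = -21847/174 = -125.56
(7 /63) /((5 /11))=11/45 = 0.24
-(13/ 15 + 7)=-7.87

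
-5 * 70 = -350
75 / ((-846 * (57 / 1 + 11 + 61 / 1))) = -25/36378 = 0.00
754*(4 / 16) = 377/2 = 188.50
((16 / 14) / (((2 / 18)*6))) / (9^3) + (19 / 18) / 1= 3599/3402 = 1.06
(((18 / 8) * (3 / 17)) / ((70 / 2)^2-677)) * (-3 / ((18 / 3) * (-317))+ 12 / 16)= 25731/47250752 = 0.00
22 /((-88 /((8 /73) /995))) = -2/72635 = 0.00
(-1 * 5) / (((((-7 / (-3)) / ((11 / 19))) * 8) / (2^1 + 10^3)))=-82665/532 = -155.39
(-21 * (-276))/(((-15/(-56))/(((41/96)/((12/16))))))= 12321.87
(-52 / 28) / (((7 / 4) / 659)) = -34268/49 = -699.35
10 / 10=1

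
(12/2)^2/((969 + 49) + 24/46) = 414/11713 = 0.04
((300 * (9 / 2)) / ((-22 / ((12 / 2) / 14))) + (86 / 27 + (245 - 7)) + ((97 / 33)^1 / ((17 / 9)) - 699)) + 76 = -14368957/35343 = -406.56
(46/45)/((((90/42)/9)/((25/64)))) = 161/96 = 1.68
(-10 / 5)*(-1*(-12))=-24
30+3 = 33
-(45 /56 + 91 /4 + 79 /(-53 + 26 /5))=-21.90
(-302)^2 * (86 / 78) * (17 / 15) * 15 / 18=33335062/351 = 94971.69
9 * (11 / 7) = 99/7 = 14.14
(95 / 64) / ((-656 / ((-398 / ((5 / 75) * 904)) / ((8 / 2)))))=283575/75907072 = 0.00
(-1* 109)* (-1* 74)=8066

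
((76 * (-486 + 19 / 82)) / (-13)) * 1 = 1513654/533 = 2839.88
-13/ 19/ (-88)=13/1672 = 0.01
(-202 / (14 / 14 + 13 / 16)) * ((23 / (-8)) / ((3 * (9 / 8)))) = 74336/783 = 94.94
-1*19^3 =-6859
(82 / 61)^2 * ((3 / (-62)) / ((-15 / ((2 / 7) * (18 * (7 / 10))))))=60516/2883775 = 0.02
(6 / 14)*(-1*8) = -24/7 = -3.43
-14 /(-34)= 7/17 = 0.41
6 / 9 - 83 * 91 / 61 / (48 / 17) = -126449/2928 = -43.19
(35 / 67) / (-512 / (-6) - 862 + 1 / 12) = -420/624373 = 0.00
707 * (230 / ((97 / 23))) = 38557.01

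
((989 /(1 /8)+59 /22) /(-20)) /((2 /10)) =-174123/88 = -1978.67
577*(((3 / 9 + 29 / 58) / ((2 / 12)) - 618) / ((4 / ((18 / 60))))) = -1061103/40 = -26527.58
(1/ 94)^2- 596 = -5266255/8836 = -596.00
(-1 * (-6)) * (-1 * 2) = -12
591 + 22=613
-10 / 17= -0.59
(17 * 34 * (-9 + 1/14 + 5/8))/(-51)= 2635/28 = 94.11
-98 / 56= -7/4 = -1.75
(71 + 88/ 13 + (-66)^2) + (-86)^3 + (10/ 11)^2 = -993540469/1573 = -631621.40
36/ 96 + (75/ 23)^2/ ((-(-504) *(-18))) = 199337/533232 = 0.37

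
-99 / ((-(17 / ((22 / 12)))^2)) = 1331/1156 = 1.15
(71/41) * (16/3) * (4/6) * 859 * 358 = 698689984/369 = 1893468.79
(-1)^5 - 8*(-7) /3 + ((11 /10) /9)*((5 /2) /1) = 647/36 = 17.97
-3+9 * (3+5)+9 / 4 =285/4 = 71.25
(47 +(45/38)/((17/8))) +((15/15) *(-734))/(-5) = 313887/1615 = 194.36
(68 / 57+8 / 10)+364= 104308/285 = 365.99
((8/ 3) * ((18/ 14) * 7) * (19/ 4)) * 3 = 342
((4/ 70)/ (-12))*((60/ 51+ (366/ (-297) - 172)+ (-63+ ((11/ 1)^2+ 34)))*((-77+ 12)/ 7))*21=-875771/11781 = -74.34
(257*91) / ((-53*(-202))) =23387/10706 = 2.18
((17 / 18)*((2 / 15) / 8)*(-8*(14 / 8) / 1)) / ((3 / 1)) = -119/1620 = -0.07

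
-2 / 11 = -0.18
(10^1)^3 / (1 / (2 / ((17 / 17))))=2000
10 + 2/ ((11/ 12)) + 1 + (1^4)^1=156/11 = 14.18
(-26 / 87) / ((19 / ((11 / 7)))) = -286/11571 = -0.02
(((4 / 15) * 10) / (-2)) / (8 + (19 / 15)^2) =-300/2161 = -0.14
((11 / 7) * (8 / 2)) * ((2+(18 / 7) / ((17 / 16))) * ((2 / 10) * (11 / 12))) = 63646/12495 = 5.09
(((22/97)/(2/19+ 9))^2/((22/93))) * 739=545829834/281601961 = 1.94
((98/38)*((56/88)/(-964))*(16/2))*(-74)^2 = -3756536/50369 = -74.58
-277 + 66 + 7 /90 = -18983/90 = -210.92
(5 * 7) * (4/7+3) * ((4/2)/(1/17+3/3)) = 2125/9 = 236.11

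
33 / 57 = 11/19 = 0.58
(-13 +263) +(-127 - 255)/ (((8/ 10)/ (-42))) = 20305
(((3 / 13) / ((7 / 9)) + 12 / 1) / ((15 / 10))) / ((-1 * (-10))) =373/455 = 0.82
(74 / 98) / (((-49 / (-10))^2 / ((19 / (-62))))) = -35150/3647119 = -0.01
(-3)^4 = 81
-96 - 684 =-780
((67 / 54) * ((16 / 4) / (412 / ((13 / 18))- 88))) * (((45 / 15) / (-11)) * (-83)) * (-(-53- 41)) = 21.89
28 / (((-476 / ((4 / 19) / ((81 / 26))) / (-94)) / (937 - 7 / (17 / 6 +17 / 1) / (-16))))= 350.13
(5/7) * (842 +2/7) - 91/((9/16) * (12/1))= 778124/1323 = 588.15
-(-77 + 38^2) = -1367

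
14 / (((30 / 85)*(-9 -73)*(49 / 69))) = -391/574 = -0.68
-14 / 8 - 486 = -1951/4 = -487.75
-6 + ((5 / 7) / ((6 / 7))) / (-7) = -257/42 = -6.12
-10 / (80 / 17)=-17/8 = -2.12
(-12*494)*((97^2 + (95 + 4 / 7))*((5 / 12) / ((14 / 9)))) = -739503180/49 = -15091901.63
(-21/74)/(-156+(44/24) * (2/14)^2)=3087/1696561 = 0.00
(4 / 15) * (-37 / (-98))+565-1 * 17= 402854/735 = 548.10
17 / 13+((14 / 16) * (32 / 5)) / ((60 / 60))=449/65 = 6.91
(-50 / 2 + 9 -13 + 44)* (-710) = -10650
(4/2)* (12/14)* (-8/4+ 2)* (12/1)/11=0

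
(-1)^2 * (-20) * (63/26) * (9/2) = -2835/13 = -218.08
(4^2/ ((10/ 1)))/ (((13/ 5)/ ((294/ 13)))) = 2352/169 = 13.92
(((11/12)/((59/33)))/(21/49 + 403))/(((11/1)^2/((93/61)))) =651/40654304 = 0.00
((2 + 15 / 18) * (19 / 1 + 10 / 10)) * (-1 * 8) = -1360/3 = -453.33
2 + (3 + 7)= 12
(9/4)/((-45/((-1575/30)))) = 21/8 = 2.62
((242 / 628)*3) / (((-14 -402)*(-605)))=3/653120 = 0.00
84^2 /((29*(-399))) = -336/551 = -0.61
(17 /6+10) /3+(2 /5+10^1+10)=2221/90 = 24.68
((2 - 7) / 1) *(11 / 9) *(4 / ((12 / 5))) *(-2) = 20.37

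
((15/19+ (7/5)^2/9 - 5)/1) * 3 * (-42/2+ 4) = 290173/1425 = 203.63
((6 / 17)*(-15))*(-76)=6840/17 = 402.35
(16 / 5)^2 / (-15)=-256/375 = -0.68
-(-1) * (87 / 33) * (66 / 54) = 29/9 = 3.22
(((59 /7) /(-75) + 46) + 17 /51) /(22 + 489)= 24266/268275 = 0.09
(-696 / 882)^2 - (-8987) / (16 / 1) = 194415379/345744 = 562.31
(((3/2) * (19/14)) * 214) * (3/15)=6099/70 = 87.13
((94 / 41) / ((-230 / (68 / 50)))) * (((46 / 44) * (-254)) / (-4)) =-101473/112750 = -0.90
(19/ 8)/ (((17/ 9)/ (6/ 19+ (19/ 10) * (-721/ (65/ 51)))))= -119433879/88400 = -1351.06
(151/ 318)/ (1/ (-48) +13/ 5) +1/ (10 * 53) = 61019/328070 = 0.19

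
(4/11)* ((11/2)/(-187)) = -0.01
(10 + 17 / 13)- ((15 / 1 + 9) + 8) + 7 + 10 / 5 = -152/13 = -11.69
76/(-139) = -76/139 = -0.55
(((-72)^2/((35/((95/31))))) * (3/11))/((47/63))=2659392/16027 = 165.93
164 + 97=261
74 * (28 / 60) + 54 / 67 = 35516/1005 = 35.34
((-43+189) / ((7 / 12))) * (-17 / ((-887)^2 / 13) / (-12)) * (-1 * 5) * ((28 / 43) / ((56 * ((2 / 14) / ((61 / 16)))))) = -4920565/541297072 = -0.01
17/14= 1.21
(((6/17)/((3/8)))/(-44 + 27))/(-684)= 4/49419 = 0.00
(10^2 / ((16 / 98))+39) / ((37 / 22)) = 14333/37 = 387.38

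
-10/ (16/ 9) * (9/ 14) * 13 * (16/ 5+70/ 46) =-571779/2576 = -221.96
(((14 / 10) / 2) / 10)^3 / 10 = 343/10000000 = 0.00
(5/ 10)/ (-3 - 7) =-0.05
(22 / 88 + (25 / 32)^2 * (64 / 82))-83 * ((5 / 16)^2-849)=739544181/10496 = 70459.62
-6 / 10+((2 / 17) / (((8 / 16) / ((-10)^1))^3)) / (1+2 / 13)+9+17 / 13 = -2671819/3315 = -805.98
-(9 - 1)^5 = -32768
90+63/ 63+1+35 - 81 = 46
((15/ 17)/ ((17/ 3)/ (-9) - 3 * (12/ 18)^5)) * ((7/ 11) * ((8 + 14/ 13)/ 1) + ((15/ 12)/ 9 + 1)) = -4805865/807092 = -5.95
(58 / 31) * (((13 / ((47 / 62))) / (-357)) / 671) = -1508/11258709 = 0.00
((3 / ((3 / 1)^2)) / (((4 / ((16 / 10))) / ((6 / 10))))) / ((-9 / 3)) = -2/75 = -0.03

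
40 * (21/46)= 420/23 = 18.26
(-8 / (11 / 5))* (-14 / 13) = 560/143 = 3.92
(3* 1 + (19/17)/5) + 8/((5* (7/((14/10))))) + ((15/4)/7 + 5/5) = 60443/11900 = 5.08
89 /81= 1.10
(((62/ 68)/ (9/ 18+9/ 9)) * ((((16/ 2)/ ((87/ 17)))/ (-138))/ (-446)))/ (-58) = -31/116464203 = 0.00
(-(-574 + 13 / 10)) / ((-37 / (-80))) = 45816/37 = 1238.27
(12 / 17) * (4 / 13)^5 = 12288/6311981 = 0.00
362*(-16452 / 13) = -5955624/13 = -458124.92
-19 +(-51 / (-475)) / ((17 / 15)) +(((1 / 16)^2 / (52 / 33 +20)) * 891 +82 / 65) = -787078835/45021184 = -17.48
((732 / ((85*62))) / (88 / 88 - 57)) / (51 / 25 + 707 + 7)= -305/88049052 = 0.00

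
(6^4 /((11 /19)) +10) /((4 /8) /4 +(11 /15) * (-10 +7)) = -11920/11 = -1083.64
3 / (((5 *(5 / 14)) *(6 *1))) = 7/25 = 0.28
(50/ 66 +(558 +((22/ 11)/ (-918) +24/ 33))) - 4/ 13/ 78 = 477392566/853281 = 559.48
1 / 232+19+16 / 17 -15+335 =1340745/3944 = 339.95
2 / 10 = 1/5 = 0.20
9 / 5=1.80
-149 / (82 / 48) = -3576/41 = -87.22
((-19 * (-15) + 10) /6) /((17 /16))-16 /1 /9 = 6808/153 = 44.50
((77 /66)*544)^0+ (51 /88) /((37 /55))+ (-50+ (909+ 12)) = 258367/296 = 872.86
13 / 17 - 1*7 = -106/17 = -6.24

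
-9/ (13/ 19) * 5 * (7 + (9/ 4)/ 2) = -4275/8 = -534.38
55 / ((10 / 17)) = 93.50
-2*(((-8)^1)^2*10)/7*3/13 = -3840/91 = -42.20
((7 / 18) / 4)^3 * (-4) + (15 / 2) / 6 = 1.25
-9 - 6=-15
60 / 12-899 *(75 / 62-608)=1091019/2 = 545509.50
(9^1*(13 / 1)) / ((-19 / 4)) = -468/19 = -24.63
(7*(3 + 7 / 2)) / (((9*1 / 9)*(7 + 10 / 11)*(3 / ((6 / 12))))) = 1001/1044 = 0.96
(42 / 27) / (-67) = -0.02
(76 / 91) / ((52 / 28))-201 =-33893/169 = -200.55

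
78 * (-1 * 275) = -21450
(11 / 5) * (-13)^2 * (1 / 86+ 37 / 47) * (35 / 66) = 3819907/24252 = 157.51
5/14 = 0.36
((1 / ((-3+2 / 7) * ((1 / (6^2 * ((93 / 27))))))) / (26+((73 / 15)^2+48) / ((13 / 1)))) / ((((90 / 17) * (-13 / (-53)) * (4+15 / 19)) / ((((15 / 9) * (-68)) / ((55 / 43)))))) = 816702440/39544791 = 20.65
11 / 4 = 2.75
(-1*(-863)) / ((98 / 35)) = 308.21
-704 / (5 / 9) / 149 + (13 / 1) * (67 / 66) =230719/49170 = 4.69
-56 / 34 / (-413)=4/1003 = 0.00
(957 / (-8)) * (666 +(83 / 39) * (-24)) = -3825129/52 = -73560.17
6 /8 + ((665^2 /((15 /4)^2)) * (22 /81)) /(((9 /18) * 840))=922309/43740 = 21.09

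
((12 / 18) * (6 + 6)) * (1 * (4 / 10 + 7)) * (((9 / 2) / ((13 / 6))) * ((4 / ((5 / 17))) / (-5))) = -543456/1625 = -334.43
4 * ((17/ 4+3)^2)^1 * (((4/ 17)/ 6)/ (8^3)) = 841/52224 = 0.02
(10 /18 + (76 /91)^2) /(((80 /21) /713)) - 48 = 52958197/283920 = 186.53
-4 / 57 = -0.07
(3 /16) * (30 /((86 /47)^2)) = 1.68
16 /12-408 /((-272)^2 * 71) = 1.33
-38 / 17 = -2.24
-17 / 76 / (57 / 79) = -1343/4332 = -0.31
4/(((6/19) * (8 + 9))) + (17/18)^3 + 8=950545/99144 = 9.59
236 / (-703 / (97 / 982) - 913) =-22892/778907 = -0.03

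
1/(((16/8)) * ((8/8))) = 1/2 = 0.50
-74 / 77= -0.96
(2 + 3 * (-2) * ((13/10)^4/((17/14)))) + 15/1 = 2.89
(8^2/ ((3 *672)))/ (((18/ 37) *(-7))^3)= -50653/63011844 = 0.00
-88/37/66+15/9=181/111 = 1.63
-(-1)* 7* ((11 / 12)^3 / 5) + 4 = 43877/8640 = 5.08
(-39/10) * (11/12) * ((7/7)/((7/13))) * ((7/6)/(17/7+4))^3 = -31244213/787320000 = -0.04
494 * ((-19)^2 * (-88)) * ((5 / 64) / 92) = -4904185/368 = -13326.59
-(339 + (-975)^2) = -950964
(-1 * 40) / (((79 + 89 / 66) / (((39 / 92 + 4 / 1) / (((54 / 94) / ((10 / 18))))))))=-21041900/9879489 = -2.13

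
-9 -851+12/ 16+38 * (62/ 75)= -248351/300 = -827.84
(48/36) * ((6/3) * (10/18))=40/27 = 1.48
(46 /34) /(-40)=-23/680 = -0.03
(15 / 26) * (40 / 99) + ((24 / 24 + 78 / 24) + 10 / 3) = 4471/572 = 7.82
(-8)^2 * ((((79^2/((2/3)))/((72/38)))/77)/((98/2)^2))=948632/554631 = 1.71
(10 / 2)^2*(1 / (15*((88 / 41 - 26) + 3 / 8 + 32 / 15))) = -0.08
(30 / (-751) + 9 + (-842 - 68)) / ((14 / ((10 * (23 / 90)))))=-15563663/94626 = -164.48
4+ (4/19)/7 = 536/133 = 4.03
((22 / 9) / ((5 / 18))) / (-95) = -44/475 = -0.09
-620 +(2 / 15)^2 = -619.98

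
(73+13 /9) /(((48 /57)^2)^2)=43657535/294912 = 148.04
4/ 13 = 0.31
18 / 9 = 2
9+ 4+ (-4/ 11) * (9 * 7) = -109/11 = -9.91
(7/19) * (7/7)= 0.37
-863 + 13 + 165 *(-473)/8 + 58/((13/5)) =-10583.32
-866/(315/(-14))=1732/45 = 38.49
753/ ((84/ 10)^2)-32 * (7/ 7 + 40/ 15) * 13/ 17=-263407/3332 = -79.05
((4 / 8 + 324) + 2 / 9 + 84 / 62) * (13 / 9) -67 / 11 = 25682519/55242 = 464.91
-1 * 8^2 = -64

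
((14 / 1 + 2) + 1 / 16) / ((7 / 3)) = 771/112 = 6.88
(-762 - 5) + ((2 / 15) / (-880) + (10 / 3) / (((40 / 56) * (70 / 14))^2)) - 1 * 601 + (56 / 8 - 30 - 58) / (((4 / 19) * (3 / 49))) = -84171877/11000 = -7651.99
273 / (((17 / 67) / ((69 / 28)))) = 2651.43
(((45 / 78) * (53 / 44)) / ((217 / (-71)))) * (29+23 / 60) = -6634169/992992 = -6.68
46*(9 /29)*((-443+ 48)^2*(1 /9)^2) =7177150/261 = 27498.66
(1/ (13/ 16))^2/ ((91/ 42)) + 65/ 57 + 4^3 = 8245013/125229 = 65.84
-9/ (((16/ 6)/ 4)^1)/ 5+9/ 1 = 63/10 = 6.30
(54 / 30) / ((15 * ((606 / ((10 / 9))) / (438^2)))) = 21316/505 = 42.21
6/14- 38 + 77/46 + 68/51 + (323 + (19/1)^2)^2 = 451915507/966 = 467821.44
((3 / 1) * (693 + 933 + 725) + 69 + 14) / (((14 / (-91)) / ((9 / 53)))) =-417456/53 = -7876.53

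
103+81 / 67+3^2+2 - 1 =7652/67 = 114.21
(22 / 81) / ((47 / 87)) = 0.50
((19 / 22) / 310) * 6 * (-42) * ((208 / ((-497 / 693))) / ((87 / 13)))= 9710064/319145 = 30.43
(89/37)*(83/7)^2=613121/1813 = 338.18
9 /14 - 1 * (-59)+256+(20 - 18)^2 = 4475/14 = 319.64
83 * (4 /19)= 332/19 = 17.47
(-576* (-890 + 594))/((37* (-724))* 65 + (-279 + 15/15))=-85248/870749 = -0.10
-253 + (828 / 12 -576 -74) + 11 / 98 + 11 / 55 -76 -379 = -631457/490 = -1288.69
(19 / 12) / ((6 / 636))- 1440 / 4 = -1153/6 = -192.17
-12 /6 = -2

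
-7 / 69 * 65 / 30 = -91/414 = -0.22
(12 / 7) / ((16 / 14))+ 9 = 10.50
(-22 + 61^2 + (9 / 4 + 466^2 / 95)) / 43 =2275099/16340 = 139.23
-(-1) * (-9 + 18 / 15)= -39/5 = -7.80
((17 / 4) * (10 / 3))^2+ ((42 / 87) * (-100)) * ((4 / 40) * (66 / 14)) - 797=-646303/1044 = -619.06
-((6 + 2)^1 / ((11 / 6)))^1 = -48/11 = -4.36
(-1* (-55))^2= 3025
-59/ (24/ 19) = -46.71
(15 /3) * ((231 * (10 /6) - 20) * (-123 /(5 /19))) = -853005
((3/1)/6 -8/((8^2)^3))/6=5461/65536 = 0.08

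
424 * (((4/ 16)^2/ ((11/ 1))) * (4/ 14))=53/77 = 0.69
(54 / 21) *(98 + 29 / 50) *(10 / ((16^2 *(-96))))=-0.10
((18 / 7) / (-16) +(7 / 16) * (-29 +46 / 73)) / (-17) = 102793/138992 = 0.74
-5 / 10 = -1/2 = -0.50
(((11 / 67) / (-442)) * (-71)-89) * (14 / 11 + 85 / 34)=-218693795/651508 = -335.67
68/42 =34/21 = 1.62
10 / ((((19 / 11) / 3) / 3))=990/19 = 52.11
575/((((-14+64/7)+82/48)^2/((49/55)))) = 6914880/133837 = 51.67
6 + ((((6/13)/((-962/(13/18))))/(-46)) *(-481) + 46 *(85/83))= 1216525/22908 = 53.10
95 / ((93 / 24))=760/31 = 24.52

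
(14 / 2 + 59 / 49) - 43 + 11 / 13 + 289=162467/637 = 255.05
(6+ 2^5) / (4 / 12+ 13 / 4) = 456/43 = 10.60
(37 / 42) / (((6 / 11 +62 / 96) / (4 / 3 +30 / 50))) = 2552/1785 = 1.43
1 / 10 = 0.10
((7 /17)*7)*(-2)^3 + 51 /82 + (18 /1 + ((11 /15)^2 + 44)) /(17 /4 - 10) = -240318371/7213950 = -33.31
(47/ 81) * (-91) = -4277/81 = -52.80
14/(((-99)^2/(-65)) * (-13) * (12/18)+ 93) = 70/6999 = 0.01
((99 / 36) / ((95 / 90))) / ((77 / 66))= 297/133 = 2.23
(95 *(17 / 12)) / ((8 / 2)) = 1615/48 = 33.65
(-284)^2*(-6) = -483936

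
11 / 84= 0.13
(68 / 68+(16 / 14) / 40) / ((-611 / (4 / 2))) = -72/21385 = 0.00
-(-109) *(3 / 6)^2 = 109/4 = 27.25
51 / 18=17/6 = 2.83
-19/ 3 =-6.33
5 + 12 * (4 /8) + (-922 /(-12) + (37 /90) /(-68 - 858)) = 7319993/83340 = 87.83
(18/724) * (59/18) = 0.08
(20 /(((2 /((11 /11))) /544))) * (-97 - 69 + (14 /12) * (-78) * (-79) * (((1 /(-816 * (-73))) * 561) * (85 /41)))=-417415620/2993 = -139463.96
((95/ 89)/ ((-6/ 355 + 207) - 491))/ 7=-33725/62814598 = 0.00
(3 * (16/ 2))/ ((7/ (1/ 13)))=24/91 = 0.26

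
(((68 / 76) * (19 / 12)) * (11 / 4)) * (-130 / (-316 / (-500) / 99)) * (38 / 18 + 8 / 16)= -785516875/3792 = -207151.07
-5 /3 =-1.67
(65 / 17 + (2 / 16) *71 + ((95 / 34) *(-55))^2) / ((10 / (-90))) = -212662.41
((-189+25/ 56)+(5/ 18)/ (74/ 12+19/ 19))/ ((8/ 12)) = -1361831/4816 = -282.77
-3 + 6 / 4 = -3/2 = -1.50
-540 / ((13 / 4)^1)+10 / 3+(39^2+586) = 75823/39 = 1944.18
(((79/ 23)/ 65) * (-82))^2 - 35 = -36261391/2235025 = -16.22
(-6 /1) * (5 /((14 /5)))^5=-29296875/268912 = -108.95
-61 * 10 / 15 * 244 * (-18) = 178608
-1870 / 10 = -187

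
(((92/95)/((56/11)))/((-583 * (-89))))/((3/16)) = 184/9410415 = 0.00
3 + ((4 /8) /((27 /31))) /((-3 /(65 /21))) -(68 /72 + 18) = -28129/1701 = -16.54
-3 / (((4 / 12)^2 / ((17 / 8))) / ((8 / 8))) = -459/8 = -57.38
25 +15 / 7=190/7 = 27.14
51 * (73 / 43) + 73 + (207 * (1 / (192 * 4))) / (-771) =451463715/2829056 = 159.58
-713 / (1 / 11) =-7843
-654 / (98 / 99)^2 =-3204927/4802 = -667.42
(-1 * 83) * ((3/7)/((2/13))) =-3237/14 = -231.21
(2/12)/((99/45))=5/66 = 0.08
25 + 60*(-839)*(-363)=18273445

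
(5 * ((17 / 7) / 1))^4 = 52200625/2401 = 21741.20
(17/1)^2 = 289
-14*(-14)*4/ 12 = 196/3 = 65.33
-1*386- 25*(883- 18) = -22011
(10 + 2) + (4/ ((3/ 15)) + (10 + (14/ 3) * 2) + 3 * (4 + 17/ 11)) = 2243/33 = 67.97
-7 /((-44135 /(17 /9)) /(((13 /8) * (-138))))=-391/5820 = -0.07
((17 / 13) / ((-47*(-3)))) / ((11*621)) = 17/12521223 = 0.00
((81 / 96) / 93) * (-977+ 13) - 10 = -4649/248 = -18.75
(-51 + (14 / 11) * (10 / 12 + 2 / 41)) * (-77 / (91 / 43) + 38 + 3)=-1349680/5863 = -230.20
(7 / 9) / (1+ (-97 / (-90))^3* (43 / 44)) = 24948000/71320939 = 0.35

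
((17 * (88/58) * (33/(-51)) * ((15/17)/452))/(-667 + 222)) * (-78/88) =-1287/19832404 = 0.00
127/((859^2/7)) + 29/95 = 21483004/70098695 = 0.31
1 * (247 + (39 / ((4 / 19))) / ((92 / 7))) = 96083/368 = 261.10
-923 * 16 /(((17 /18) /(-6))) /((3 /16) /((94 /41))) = 799598592/697 = 1147200.28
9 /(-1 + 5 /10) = -18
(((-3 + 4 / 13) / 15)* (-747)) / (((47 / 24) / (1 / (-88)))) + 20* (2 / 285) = -244285/383097 = -0.64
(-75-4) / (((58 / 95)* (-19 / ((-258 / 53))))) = -50955/1537 = -33.15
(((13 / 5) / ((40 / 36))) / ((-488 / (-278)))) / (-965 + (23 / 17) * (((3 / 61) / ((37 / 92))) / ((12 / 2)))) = -786879/569615800 = 0.00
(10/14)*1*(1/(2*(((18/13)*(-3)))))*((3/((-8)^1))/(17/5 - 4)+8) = -1495/2016 = -0.74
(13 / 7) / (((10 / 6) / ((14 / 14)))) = 39/35 = 1.11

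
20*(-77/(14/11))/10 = -121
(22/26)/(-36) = -11/468 = -0.02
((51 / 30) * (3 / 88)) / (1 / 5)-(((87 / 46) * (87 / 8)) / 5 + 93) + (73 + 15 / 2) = -165197/10120 = -16.32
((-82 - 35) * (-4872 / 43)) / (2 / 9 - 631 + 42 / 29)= -1634904/77615 = -21.06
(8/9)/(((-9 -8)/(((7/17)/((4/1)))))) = -14/2601 = -0.01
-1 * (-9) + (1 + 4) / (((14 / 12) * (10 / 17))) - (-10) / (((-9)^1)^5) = 6731516/413343 = 16.29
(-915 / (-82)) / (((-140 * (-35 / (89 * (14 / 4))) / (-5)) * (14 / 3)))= -48861/64288 = -0.76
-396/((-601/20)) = 7920/601 = 13.18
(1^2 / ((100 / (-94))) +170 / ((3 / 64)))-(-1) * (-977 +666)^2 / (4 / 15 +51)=635849821/115350 = 5512.35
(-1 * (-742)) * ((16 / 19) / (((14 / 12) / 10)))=101760/19 = 5355.79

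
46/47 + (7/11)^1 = 835/517 = 1.62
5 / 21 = 0.24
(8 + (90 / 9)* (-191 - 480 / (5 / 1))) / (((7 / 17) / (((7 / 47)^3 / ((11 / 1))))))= -2384046/1142053 = -2.09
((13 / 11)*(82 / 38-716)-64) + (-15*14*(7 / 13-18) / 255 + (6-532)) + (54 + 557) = -3393848/4199 = -808.25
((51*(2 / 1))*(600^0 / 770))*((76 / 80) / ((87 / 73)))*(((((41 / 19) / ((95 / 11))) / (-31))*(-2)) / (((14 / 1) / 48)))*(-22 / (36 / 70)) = -2238764/8967525 = -0.25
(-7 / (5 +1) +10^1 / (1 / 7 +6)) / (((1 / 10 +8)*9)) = 595/94041 = 0.01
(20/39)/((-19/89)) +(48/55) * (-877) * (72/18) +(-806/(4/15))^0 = -124829689/40755 = -3062.93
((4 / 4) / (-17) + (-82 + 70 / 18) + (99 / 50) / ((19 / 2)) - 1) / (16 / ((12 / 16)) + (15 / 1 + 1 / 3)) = -2869264/1332375 = -2.15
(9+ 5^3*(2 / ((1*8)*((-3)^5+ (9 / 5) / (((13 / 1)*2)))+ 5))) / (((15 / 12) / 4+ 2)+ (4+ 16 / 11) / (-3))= 196722416/10961913 = 17.95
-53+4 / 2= -51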